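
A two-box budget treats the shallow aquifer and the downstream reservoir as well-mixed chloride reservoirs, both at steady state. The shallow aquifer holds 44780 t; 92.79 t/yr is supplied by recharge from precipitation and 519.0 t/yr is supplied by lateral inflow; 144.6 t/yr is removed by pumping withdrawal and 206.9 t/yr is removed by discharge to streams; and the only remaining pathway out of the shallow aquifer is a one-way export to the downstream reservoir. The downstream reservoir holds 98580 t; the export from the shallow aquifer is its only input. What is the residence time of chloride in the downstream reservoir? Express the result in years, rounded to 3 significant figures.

379 yr

Balance the shallow aquifer: ΣF_in = 92.79 + 519.0 = 611.79 t/yr.
Export to the downstream reservoir = ΣF_in − (144.6 + 206.9) = 260.29 t/yr.
At steady state the output of the downstream reservoir equals its input, 260.29 t/yr.
τ = M / F = 98580 / 260.29 = 378.7 yr.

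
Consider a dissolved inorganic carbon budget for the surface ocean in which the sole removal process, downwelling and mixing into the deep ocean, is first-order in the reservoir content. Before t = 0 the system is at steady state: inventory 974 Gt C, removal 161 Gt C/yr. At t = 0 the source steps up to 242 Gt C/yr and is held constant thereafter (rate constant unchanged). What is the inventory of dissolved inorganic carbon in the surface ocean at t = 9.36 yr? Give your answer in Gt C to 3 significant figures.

1360 Gt C

Residence time τ = M₀/F₀ = 6.050 yr. The eventual steady state is M_∞ = M₀·(F₁/F₀) = 974 × 242/161 = 1464.0 Gt C.
The anomaly ΔM(t) = M(t) − M_∞ decays as ΔM₀·e^(−t/τ) with ΔM₀ = 974 − 1464.0 = −490.0 Gt C.
At t = 9.36 yr, e^(−t/τ) = e^(−1.547) = 0.2128, so ΔM = −104.3 Gt C and M = 1464.0 − 104.3 = 1359.7 Gt C.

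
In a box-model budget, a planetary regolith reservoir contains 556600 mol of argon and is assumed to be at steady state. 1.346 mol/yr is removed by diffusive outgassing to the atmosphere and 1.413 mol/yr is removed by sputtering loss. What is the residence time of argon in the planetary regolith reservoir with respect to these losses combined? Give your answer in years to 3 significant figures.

Total removal = 1.346 + 1.413 = 2.7590 mol/yr.
τ = M / ΣF_out = 556600 / 2.7590 = 201700 yr.

202000 yr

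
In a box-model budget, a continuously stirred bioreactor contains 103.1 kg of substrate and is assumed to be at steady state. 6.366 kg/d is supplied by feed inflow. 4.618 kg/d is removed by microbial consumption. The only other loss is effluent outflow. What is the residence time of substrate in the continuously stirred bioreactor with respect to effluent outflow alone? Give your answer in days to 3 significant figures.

At steady state ΣF_in = ΣF_out.
ΣF_in = 6.3660 kg/d.
Effluent outflow flux = ΣF_in − (4.618) = 6.3660 − 4.618 = 1.748 kg/d.
τ = M / F = 103.1 / 1.748 = 58.98 d.

59.0 d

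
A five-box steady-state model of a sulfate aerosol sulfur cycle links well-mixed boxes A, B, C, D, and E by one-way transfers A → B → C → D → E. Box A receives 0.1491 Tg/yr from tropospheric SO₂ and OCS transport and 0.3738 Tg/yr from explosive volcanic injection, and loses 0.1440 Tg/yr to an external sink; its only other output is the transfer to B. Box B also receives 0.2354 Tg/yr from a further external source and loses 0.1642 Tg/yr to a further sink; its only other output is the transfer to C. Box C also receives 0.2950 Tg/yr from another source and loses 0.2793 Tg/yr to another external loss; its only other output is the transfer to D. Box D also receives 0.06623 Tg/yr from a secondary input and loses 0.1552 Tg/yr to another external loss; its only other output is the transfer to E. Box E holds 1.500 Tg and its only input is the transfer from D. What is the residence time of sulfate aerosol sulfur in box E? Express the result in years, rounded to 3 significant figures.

3.98 yr

Box A: F(A→B) = (0.1491 + 0.3738) − 0.1440 = 0.37890 Tg/yr.
Box B: F(B→C) = (0.37890 + 0.2354) − 0.1642 = 0.45010 Tg/yr.
Box C: F(C→D) = (0.45010 + 0.2950) − 0.2793 = 0.46580 Tg/yr.
Box D: F(D→E) = (0.46580 + 0.06623) − 0.1552 = 0.37683 Tg/yr.
Box E throughput = its input = 0.37683 Tg/yr; τ = 1.500 / 0.37683 = 3.981 yr.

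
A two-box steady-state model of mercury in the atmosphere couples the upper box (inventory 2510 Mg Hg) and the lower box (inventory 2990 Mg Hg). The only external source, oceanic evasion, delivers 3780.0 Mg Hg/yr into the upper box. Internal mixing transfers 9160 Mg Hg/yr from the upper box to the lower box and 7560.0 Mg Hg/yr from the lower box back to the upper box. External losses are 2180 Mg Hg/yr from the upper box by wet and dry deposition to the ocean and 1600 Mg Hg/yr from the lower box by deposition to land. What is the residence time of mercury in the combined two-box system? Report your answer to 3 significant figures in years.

Treat the two boxes together as one reservoir: the mixing fluxes between them are internal recycling, so τ = ΣM / Σ(external losses).
M_total = 2510 + 2990 = 5500.0 Mg Hg.
ΣF_external_out = 2180 + 1600 = 3780.0 Mg Hg/yr.
τ = M_total / ΣF_ext = 5500.0 / 3780.0 = 1.455 yr.

1.46 yr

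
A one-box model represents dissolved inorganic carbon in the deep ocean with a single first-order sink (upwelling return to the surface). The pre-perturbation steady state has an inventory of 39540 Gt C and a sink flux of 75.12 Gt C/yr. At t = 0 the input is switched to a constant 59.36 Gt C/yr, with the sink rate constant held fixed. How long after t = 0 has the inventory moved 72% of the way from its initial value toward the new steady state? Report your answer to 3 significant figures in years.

670 yr

τ = M₀/F₀ = 39540/75.12 = 526.4 yr.
The remaining gap fraction is e^(−t/τ); 72% covered ⇒ e^(−t/τ) = 0.280.
t = −τ ln(0.280) = 526.4 × 1.273 = 670.0 yr.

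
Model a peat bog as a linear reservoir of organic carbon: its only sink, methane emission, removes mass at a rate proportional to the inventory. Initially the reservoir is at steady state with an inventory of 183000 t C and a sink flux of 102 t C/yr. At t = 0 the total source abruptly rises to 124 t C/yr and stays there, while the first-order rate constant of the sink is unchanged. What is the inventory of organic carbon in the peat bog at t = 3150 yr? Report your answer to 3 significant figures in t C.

Residence time τ = M₀/F₀ = 1794 yr. The eventual steady state is M_∞ = M₀·(F₁/F₀) = 183000 × 124/102 = 222470 t C.
The anomaly ΔM(t) = M(t) − M_∞ decays as ΔM₀·e^(−t/τ) with ΔM₀ = 183000 − 222470 = −39470 t C.
At t = 3150 yr, e^(−t/τ) = e^(−1.756) = 0.1728, so ΔM = −6820 t C and M = 222470 − 6820 = 215650 t C.

216000 t C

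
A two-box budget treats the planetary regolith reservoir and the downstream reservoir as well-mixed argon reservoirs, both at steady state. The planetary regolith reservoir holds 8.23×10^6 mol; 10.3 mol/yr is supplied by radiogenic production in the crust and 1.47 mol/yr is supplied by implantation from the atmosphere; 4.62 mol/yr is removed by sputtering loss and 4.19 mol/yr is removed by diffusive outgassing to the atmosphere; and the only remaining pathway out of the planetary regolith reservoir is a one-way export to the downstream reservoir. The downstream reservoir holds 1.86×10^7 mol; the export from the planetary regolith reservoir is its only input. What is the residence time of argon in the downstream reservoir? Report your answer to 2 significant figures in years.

Balance the planetary regolith reservoir: ΣF_in = 10.3 + 1.47 = 11.770 mol/yr.
Export to the downstream reservoir = ΣF_in − (4.62 + 4.19) = 2.9600 mol/yr.
At steady state the output of the downstream reservoir equals its input, 2.9600 mol/yr.
τ = M / F = 1.86×10^7 / 2.9600 = 6.284×10^6 yr.

6.3×10^6 yr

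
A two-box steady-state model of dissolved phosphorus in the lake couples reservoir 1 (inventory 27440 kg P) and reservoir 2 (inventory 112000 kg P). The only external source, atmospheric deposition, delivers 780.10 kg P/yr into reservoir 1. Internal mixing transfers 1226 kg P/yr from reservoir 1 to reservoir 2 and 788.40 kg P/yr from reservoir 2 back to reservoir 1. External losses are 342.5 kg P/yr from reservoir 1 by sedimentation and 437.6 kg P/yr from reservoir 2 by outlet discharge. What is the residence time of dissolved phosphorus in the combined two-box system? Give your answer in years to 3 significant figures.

Treat the two boxes together as one reservoir: the mixing fluxes between them are internal recycling, so τ = ΣM / Σ(external losses).
M_total = 27440 + 112000 = 139440 kg P.
ΣF_external_out = 342.5 + 437.6 = 780.10 kg P/yr.
τ = M_total / ΣF_ext = 139440 / 780.10 = 178.7 yr.

179 yr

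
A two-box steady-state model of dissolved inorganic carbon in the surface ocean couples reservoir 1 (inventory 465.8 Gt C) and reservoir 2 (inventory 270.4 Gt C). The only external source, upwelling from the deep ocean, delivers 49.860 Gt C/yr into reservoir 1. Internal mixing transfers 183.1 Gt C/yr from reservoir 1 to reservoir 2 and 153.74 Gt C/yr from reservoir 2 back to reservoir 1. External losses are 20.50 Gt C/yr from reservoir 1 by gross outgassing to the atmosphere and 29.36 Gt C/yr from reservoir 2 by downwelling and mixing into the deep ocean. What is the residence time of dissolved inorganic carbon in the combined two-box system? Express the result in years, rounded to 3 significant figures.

14.8 yr

Residence time in the combined system uses the total inventory and the total *external* removal — internal exchanges between the two boxes cancel.
M_total = 465.8 + 270.4 = 736.20 Gt C.
ΣF_external_out = 20.50 + 29.36 = 49.860 Gt C/yr.
τ = M_total / ΣF_ext = 736.20 / 49.860 = 14.77 yr.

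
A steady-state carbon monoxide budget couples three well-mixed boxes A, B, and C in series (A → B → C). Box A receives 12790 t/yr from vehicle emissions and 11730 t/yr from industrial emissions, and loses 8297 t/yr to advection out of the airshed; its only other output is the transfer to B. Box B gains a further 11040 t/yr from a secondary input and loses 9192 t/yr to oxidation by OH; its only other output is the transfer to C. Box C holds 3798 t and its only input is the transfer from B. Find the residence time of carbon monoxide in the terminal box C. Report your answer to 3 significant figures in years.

0.210 yr

Box A: F(A→B) = (12790 + 11730) − 8297 = 16223 t/yr.
Box B: F(B→C) = (16223 + 11040) − 9192 = 18071 t/yr.
Box C throughput = its input = 18071 t/yr; τ = 3798 / 18071 = 0.2102 yr.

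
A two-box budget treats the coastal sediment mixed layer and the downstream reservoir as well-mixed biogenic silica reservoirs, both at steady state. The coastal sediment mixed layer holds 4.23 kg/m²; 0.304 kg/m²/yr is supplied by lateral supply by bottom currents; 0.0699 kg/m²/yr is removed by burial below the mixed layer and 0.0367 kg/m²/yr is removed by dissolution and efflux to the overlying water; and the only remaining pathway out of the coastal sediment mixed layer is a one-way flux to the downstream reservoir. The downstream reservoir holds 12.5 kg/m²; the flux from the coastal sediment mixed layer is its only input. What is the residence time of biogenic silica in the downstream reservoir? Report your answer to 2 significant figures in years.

63 yr

Balance the coastal sediment mixed layer: ΣF_in = 0.30400 kg/m²/yr.
Flux to the downstream reservoir = ΣF_in − (0.0699 + 0.0367) = 0.19740 kg/m²/yr.
At steady state the output of the downstream reservoir equals its input, 0.19740 kg/m²/yr.
τ = M / F = 12.5 / 0.19740 = 63.32 yr.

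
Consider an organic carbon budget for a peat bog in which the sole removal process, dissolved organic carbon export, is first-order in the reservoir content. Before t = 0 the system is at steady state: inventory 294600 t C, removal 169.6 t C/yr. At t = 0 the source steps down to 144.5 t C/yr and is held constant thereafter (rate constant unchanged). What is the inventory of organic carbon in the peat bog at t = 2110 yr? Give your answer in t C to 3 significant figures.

τ = M₀/F₀ = 294600/169.6 = 1737 yr; rate constant k = 1/τ.
New steady state M_∞ = F₁/k = F₁·τ = 144.5 × 1737 = 251000 t C.
M(t) = M_∞ + (M₀ − M_∞)·e^(−t/τ); t/τ = 2110/1737 = 1.215, so e^(−t/τ) = 0.2968.
M(t) = 251000 + 43600 × 0.2968 = 263940 t C.

264000 t C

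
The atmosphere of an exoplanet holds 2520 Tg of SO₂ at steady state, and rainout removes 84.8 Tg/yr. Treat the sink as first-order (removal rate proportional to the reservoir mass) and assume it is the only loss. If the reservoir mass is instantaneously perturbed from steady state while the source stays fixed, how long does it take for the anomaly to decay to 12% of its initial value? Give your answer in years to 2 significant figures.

63 yr

For a linear reservoir the anomaly decays as exp(−t/τ) with τ = M/F = 2520/84.8 = 29.72 yr.
exp(−t/τ) = 0.12 ⇒ t = −τ ln(0.12) = 29.72 × 2.120 = 63.01 yr.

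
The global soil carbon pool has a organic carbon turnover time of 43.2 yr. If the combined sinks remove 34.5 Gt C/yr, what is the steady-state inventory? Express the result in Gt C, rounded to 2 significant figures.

τ = M/F ⇒ M = τ × F = 43.2 × 34.5 = 1490 Gt C.

1500 Gt C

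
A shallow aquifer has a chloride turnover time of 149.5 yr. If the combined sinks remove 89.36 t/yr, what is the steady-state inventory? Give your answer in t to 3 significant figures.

τ = M/F ⇒ M = τ × F = 149.5 × 89.36 = 13360 t.

13400 t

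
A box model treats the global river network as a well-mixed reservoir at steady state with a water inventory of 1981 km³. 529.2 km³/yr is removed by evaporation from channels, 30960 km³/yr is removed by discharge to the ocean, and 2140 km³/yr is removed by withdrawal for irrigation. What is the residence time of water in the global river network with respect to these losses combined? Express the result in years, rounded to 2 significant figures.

0.059 yr

Total removal = 529.2 + 30960 + 2140 = 33629 km³/yr.
τ = M / ΣF_out = 1981 / 33629 = 0.05891 yr.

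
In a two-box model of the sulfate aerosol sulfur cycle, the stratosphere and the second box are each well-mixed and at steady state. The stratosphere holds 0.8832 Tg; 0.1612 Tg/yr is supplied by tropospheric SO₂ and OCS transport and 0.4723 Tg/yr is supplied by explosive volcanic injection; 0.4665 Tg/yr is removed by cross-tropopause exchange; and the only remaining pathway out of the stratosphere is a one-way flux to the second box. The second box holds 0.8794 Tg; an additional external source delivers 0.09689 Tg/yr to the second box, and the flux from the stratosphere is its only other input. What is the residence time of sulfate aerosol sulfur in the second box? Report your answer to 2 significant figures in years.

Balance the stratosphere: ΣF_in = 0.1612 + 0.4723 = 0.63350 Tg/yr.
Flux to the second box = ΣF_in − (0.4665) = 0.16700 Tg/yr.
Total input to the second box = 0.16700 + 0.09689 = 0.26389 Tg/yr; at steady state this equals its total output.
τ = M / F = 0.8794 / 0.26389 = 3.332 yr.

3.3 yr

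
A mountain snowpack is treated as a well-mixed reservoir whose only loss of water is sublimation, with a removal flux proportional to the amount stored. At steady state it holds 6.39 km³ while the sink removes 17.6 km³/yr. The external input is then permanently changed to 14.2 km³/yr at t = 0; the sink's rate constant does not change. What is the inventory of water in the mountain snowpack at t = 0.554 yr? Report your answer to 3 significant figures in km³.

5.42 km³

Residence time τ = M₀/F₀ = 0.3631 yr. The eventual steady state is M_∞ = M₀·(F₁/F₀) = 6.39 × 14.2/17.6 = 5.1556 km³.
The anomaly ΔM(t) = M(t) − M_∞ decays as ΔM₀·e^(−t/τ) with ΔM₀ = 6.39 − 5.1556 = 1.234 km³.
At t = 0.554 yr, e^(−t/τ) = e^(−1.526) = 0.2174, so ΔM = 0.2684 km³ and M = 5.1556 + 0.2684 = 5.4240 km³.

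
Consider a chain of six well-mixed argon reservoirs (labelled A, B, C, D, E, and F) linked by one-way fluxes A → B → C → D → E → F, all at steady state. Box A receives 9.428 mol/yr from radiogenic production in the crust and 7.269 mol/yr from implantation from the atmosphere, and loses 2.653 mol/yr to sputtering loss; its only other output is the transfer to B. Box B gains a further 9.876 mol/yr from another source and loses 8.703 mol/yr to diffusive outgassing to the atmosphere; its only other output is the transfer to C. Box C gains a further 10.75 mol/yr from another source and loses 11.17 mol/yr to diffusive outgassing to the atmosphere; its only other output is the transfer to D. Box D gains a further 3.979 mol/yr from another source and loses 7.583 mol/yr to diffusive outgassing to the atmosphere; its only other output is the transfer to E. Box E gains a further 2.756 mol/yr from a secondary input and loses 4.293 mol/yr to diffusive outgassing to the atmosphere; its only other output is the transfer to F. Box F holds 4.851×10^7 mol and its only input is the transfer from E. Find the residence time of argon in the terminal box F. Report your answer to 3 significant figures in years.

Box A: F(A→B) = (9.428 + 7.269) − 2.653 = 14.044 mol/yr.
Box B: F(B→C) = (14.044 + 9.876) − 8.703 = 15.217 mol/yr.
Box C: F(C→D) = (15.217 + 10.75) − 11.17 = 14.797 mol/yr.
Box D: F(D→E) = (14.797 + 3.979) − 7.583 = 11.193 mol/yr.
Box E: F(E→F) = (11.193 + 2.756) − 4.293 = 9.6560 mol/yr.
Box F throughput = its input = 9.6560 mol/yr; τ = 4.851×10^7 / 9.6560 = 5.024×10^6 yr.

5.02×10^6 yr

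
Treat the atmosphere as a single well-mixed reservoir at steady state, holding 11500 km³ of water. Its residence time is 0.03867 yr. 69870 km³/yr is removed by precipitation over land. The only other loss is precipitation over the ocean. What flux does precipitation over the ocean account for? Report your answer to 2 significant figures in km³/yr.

Total removal F = M/τ = 11500 / 0.03867 = 297400 km³/yr.
Precipitation over the ocean = F − (69870) = 297400 − 69870 = 227500 km³/yr.

230000 km³/yr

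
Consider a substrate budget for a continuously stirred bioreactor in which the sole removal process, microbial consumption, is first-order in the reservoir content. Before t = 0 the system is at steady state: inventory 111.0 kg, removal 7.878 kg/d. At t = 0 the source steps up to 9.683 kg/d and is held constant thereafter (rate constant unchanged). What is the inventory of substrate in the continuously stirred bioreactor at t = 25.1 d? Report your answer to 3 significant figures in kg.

Residence time τ = M₀/F₀ = 14.09 d. The eventual steady state is M_∞ = M₀·(F₁/F₀) = 111.0 × 9.683/7.878 = 136.43 kg.
The anomaly ΔM(t) = M(t) − M_∞ decays as ΔM₀·e^(−t/τ) with ΔM₀ = 111.0 − 136.43 = −25.43 kg.
At t = 25.1 d, e^(−t/τ) = e^(−1.781) = 0.1684, so ΔM = −4.283 kg and M = 136.43 − 4.283 = 132.15 kg.

132 kg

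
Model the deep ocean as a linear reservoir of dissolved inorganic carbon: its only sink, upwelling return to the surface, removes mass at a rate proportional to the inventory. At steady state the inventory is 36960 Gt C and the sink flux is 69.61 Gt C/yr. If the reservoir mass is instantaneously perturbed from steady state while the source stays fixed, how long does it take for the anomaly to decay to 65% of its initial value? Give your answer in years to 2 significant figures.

230 yr

For a linear reservoir the anomaly decays as exp(−t/τ) with τ = M/F = 36960/69.61 = 531.0 yr.
exp(−t/τ) = 0.65 ⇒ t = −τ ln(0.65) = 531.0 × 0.4308 = 228.7 yr.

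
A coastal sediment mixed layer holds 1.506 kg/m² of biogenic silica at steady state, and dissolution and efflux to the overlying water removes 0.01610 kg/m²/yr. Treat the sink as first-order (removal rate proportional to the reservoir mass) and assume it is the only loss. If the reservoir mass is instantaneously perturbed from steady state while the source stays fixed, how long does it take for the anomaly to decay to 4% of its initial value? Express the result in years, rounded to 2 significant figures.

300 yr

For a linear reservoir the anomaly decays as exp(−t/τ) with τ = M/F = 1.506/0.01610 = 93.54 yr.
exp(−t/τ) = 0.04 ⇒ t = −τ ln(0.04) = 93.54 × 3.219 = 301.1 yr.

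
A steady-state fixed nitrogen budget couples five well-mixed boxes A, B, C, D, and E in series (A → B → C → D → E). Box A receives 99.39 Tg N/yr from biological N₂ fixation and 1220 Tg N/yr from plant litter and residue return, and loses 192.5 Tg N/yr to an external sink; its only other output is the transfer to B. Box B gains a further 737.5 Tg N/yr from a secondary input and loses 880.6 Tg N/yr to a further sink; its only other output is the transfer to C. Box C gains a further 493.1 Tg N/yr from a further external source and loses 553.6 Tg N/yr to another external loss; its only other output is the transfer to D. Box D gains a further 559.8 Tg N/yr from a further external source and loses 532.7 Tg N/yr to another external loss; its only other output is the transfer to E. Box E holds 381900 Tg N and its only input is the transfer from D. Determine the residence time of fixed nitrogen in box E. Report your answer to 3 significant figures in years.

Box A: F(A→B) = (99.39 + 1220) − 192.5 = 1126.9 Tg N/yr.
Box B: F(B→C) = (1126.9 + 737.5) − 880.6 = 983.79 Tg N/yr.
Box C: F(C→D) = (983.79 + 493.1) − 553.6 = 923.29 Tg N/yr.
Box D: F(D→E) = (923.29 + 559.8) − 532.7 = 950.39 Tg N/yr.
Box E throughput = its input = 950.39 Tg N/yr; τ = 381900 / 950.39 = 401.8 yr.

402 yr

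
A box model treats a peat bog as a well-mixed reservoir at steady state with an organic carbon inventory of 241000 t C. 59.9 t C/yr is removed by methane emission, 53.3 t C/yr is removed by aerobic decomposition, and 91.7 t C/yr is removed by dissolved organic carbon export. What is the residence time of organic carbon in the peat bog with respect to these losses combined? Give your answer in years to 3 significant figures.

Total removal = 59.90 + 53.30 + 91.70 = 204.90 t C/yr.
τ = M / ΣF_out = 241000 / 204.90 = 1176 yr.

1180 yr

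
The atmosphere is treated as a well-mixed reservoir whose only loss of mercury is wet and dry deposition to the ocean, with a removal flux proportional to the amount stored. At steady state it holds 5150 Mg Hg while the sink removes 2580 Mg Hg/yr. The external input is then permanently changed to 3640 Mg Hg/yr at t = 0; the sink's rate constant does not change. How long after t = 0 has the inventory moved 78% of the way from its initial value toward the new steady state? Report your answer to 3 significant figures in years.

3.02 yr

τ = M₀/F₀ = 5150/2580 = 1.996 yr.
The remaining gap fraction is e^(−t/τ); 78% covered ⇒ e^(−t/τ) = 0.220.
t = −τ ln(0.220) = 1.996 × 1.514 = 3.022 yr.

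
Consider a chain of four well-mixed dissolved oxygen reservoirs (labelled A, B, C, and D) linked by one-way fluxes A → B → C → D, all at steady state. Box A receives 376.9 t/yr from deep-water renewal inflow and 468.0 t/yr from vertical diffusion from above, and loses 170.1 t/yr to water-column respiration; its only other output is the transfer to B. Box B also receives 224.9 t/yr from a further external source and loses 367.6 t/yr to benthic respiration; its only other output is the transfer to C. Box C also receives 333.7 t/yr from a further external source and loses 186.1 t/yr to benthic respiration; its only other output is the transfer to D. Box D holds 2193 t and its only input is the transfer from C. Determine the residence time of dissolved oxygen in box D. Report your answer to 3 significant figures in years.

Box A: F(A→B) = (376.9 + 468.0) − 170.1 = 674.80 t/yr.
Box B: F(B→C) = (674.80 + 224.9) − 367.6 = 532.10 t/yr.
Box C: F(C→D) = (532.10 + 333.7) − 186.1 = 679.70 t/yr.
Box D throughput = its input = 679.70 t/yr; τ = 2193 / 679.70 = 3.226 yr.

3.23 yr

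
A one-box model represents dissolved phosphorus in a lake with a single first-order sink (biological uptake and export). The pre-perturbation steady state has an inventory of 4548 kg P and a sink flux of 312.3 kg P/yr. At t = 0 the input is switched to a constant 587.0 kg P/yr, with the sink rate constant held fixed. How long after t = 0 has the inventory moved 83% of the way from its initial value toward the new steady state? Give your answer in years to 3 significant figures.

25.8 yr

τ = M₀/F₀ = 4548/312.3 = 14.56 yr.
The remaining gap fraction is e^(−t/τ); 83% covered ⇒ e^(−t/τ) = 0.170.
t = −τ ln(0.170) = 14.56 × 1.772 = 25.80 yr.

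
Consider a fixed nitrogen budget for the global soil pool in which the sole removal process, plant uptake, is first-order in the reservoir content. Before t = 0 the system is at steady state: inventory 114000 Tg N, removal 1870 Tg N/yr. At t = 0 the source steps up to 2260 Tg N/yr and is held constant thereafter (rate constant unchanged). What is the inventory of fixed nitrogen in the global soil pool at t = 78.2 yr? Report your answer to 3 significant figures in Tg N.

The sink rate constant is k = F₀/M₀ = 1870/114000 = 0.01640 yr⁻¹.
Solving dM/dt = F₁ − kM with M(0) = M₀ gives M(t) = F₁/k + (M₀ − F₁/k)·e^(−kt).
F₁/k = 2260/0.01640 = 137780 Tg N; kt = 0.01640 × 78.2 = 1.283, e^(−kt) = 0.2773.
M(78.2) = 137780 + (114000 − 137780) × 0.2773 = 137780 − 6592 = 131180 Tg N.

131000 Tg N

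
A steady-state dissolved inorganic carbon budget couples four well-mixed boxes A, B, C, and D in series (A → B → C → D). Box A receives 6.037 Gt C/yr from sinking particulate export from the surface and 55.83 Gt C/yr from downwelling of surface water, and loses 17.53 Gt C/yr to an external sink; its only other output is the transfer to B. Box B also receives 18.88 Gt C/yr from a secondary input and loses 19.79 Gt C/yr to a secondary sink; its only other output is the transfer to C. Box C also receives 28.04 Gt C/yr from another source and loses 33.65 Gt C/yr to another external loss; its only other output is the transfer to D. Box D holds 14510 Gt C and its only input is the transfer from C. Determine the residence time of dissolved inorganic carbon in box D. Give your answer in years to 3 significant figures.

Box A: F(A→B) = (6.037 + 55.83) − 17.53 = 44.337 Gt C/yr.
Box B: F(B→C) = (44.337 + 18.88) − 19.79 = 43.427 Gt C/yr.
Box C: F(C→D) = (43.427 + 28.04) − 33.65 = 37.817 Gt C/yr.
Box D throughput = its input = 37.817 Gt C/yr; τ = 14510 / 37.817 = 383.7 yr.

384 yr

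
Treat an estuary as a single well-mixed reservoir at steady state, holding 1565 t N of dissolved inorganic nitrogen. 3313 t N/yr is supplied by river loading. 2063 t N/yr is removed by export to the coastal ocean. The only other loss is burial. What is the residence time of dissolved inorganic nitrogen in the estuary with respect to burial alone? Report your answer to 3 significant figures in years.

At steady state ΣF_in = ΣF_out.
ΣF_in = 3313.0 t N/yr.
Burial flux = ΣF_in − (2063) = 3313.0 − 2063 = 1250 t N/yr.
τ = M / F = 1565 / 1250 = 1.252 yr.

1.25 yr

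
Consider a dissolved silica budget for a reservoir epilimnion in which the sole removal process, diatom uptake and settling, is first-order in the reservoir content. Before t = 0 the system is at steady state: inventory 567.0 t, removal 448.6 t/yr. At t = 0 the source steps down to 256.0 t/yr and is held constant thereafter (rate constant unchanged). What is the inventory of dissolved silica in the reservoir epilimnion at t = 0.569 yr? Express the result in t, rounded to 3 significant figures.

479 t

Residence time τ = M₀/F₀ = 1.264 yr. The eventual steady state is M_∞ = M₀·(F₁/F₀) = 567.0 × 256.0/448.6 = 323.57 t.
The anomaly ΔM(t) = M(t) − M_∞ decays as ΔM₀·e^(−t/τ) with ΔM₀ = 567.0 − 323.57 = 243.4 t.
At t = 0.569 yr, e^(−t/τ) = e^(−0.4502) = 0.6375, so ΔM = 155.2 t and M = 323.57 + 155.2 = 478.76 t.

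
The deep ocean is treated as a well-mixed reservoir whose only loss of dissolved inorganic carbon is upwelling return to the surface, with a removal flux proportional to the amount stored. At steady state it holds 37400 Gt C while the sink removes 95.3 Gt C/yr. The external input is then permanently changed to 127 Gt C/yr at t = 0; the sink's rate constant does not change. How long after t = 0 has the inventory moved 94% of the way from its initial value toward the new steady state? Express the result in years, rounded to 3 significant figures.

τ = M₀/F₀ = 37400/95.3 = 392.4 yr.
The remaining gap fraction is e^(−t/τ); 94% covered ⇒ e^(−t/τ) = 0.0600.
t = −τ ln(0.0600) = 392.4 × 2.813 = 1104 yr.

1100 yr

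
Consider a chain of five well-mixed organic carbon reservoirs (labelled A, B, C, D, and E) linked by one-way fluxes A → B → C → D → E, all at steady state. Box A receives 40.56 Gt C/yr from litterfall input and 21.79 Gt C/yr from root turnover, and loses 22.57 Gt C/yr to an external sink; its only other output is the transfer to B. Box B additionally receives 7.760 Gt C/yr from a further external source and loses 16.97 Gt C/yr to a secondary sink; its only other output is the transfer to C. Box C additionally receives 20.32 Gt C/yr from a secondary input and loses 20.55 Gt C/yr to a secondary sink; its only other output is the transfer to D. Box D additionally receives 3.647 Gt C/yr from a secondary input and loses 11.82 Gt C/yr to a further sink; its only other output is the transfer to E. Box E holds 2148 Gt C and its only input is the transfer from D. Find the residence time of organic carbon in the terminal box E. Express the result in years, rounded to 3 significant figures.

Box A: F(A→B) = (40.56 + 21.79) − 22.57 = 39.780 Gt C/yr.
Box B: F(B→C) = (39.780 + 7.760) − 16.97 = 30.570 Gt C/yr.
Box C: F(C→D) = (30.570 + 20.32) − 20.55 = 30.340 Gt C/yr.
Box D: F(D→E) = (30.340 + 3.647) − 11.82 = 22.167 Gt C/yr.
Box E throughput = its input = 22.167 Gt C/yr; τ = 2148 / 22.167 = 96.90 yr.

96.9 yr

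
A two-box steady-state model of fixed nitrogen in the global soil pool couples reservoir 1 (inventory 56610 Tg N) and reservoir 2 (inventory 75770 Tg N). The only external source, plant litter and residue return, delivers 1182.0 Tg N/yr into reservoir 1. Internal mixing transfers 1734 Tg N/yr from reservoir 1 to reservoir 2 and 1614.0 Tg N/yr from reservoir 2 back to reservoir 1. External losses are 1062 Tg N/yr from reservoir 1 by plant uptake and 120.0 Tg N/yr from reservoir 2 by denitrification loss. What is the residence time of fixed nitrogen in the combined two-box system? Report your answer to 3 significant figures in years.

Residence time in the combined system uses the total inventory and the total *external* removal — internal exchanges between the two boxes cancel.
M_total = 56610 + 75770 = 132380 Tg N.
ΣF_external_out = 1062 + 120.0 = 1182.0 Tg N/yr.
τ = M_total / ΣF_ext = 132380 / 1182.0 = 112.0 yr.

112 yr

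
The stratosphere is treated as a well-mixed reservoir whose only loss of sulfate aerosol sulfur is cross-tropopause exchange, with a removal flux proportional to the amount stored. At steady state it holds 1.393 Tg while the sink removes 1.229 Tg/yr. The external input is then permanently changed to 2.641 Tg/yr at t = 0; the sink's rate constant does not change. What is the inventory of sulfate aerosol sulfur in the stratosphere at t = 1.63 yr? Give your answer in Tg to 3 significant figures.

2.61 Tg

τ = M₀/F₀ = 1.393/1.229 = 1.133 yr; rate constant k = 1/τ.
New steady state M_∞ = F₁/k = F₁·τ = 2.641 × 1.133 = 2.9934 Tg.
M(t) = M_∞ + (M₀ − M_∞)·e^(−t/τ); t/τ = 1.63/1.133 = 1.438, so e^(−t/τ) = 0.2374.
M(t) = 2.9934 − 1.600 × 0.2374 = 2.6135 Tg.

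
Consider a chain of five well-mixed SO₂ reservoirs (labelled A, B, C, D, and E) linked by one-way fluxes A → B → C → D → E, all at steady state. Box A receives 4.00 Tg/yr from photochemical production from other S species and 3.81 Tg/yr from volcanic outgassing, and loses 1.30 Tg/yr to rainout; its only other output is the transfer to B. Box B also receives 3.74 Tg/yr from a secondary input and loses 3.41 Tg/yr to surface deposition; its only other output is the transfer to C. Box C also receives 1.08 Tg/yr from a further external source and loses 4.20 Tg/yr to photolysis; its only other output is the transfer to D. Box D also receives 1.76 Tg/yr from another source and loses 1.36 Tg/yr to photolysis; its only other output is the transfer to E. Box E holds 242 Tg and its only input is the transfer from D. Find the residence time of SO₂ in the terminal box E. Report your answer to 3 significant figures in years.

Box A: F(A→B) = (4.00 + 3.81) − 1.30 = 6.5100 Tg/yr.
Box B: F(B→C) = (6.5100 + 3.74) − 3.41 = 6.8400 Tg/yr.
Box C: F(C→D) = (6.8400 + 1.08) − 4.20 = 3.7200 Tg/yr.
Box D: F(D→E) = (3.7200 + 1.76) − 1.36 = 4.1200 Tg/yr.
Box E throughput = its input = 4.1200 Tg/yr; τ = 242 / 4.1200 = 58.74 yr.

58.7 yr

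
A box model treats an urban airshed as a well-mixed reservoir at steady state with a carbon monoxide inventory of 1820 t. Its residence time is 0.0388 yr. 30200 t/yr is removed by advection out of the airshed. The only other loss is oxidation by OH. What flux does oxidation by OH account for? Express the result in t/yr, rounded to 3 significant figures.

Total removal F = M/τ = 1820 / 0.0388 = 46910 t/yr.
Oxidation by OH = F − (30200) = 46910 − 30200 = 16710 t/yr.

16700 t/yr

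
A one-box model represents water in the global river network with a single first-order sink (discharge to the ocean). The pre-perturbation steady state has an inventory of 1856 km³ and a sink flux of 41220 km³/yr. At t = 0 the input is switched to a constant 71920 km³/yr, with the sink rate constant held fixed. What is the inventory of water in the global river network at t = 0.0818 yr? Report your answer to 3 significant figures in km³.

The sink rate constant is k = F₀/M₀ = 41220/1856 = 22.21 yr⁻¹.
Solving dM/dt = F₁ − kM with M(0) = M₀ gives M(t) = F₁/k + (M₀ − F₁/k)·e^(−kt).
F₁/k = 71920/22.21 = 3238.3 km³; kt = 22.21 × 0.0818 = 1.817, e^(−kt) = 0.1626.
M(0.0818) = 3238.3 + (1856 − 3238.3) × 0.1626 = 3238.3 − 224.7 = 3013.6 km³.

3010 km³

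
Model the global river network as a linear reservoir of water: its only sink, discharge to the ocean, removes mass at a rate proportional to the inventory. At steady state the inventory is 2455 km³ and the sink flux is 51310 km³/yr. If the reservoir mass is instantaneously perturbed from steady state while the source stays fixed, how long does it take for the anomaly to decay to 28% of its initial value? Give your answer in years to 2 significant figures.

For a linear reservoir the anomaly decays as exp(−t/τ) with τ = M/F = 2455/51310 = 0.04785 yr.
exp(−t/τ) = 0.28 ⇒ t = −τ ln(0.28) = 0.04785 × 1.273 = 0.06091 yr.

0.061 yr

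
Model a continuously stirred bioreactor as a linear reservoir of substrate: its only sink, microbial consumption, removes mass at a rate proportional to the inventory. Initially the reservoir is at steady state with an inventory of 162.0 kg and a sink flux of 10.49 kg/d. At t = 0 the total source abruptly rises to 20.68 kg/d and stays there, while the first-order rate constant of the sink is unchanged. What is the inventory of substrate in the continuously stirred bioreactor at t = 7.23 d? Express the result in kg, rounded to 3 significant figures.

221 kg

The sink rate constant is k = F₀/M₀ = 10.49/162.0 = 0.06475 d⁻¹.
Solving dM/dt = F₁ − kM with M(0) = M₀ gives M(t) = F₁/k + (M₀ − F₁/k)·e^(−kt).
F₁/k = 20.68/0.06475 = 319.37 kg; kt = 0.06475 × 7.23 = 0.4682, e^(−kt) = 0.6262.
M(7.23) = 319.37 + (162.0 − 319.37) × 0.6262 = 319.37 − 98.54 = 220.83 kg.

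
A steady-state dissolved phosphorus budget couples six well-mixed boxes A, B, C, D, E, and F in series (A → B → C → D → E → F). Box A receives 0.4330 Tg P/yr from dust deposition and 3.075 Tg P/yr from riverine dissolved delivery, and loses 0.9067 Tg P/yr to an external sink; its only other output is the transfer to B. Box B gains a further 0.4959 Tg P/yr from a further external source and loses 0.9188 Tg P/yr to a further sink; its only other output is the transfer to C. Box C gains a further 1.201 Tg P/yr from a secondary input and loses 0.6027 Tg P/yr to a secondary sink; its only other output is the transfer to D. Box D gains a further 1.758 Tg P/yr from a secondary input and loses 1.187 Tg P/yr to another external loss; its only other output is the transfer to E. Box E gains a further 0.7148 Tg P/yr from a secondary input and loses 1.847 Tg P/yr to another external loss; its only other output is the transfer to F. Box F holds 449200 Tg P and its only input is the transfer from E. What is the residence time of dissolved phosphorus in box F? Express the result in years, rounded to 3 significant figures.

203000 yr

Box A: F(A→B) = (0.4330 + 3.075) − 0.9067 = 2.6013 Tg P/yr.
Box B: F(B→C) = (2.6013 + 0.4959) − 0.9188 = 2.1784 Tg P/yr.
Box C: F(C→D) = (2.1784 + 1.201) − 0.6027 = 2.7767 Tg P/yr.
Box D: F(D→E) = (2.7767 + 1.758) − 1.187 = 3.3477 Tg P/yr.
Box E: F(E→F) = (3.3477 + 0.7148) − 1.847 = 2.2155 Tg P/yr.
Box F throughput = its input = 2.2155 Tg P/yr; τ = 449200 / 2.2155 = 202800 yr.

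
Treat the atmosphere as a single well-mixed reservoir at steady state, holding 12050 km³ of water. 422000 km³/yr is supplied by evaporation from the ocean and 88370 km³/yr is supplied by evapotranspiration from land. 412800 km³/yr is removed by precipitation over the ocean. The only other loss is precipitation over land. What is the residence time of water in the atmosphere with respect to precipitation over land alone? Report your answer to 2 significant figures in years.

0.12 yr

At steady state ΣF_in = ΣF_out.
ΣF_in = 422000 + 88370 = 510370 km³/yr.
Precipitation over land flux = ΣF_in − (412800) = 510370 − 412800 = 97570 km³/yr.
τ = M / F = 12050 / 97570 = 0.1235 yr.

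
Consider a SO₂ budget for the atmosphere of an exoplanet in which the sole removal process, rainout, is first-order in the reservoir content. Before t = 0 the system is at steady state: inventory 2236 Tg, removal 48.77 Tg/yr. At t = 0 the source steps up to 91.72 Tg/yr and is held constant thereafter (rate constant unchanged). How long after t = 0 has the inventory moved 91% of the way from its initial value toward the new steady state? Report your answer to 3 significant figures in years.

110 yr

τ = M₀/F₀ = 2236/48.77 = 45.85 yr.
The remaining gap fraction is e^(−t/τ); 91% covered ⇒ e^(−t/τ) = 0.0900.
t = −τ ln(0.0900) = 45.85 × 2.408 = 110.4 yr.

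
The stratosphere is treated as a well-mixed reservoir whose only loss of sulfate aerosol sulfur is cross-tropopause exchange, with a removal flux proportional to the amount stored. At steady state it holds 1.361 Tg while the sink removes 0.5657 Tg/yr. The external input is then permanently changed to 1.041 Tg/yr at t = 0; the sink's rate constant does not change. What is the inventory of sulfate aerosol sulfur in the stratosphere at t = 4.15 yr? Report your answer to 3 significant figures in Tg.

2.30 Tg

Residence time τ = M₀/F₀ = 2.406 yr. The eventual steady state is M_∞ = M₀·(F₁/F₀) = 1.361 × 1.041/0.5657 = 2.5045 Tg.
The anomaly ΔM(t) = M(t) − M_∞ decays as ΔM₀·e^(−t/τ) with ΔM₀ = 1.361 − 2.5045 = −1.144 Tg.
At t = 4.15 yr, e^(−t/τ) = e^(−1.725) = 0.1782, so ΔM = −0.2038 Tg and M = 2.5045 − 0.2038 = 2.3008 Tg.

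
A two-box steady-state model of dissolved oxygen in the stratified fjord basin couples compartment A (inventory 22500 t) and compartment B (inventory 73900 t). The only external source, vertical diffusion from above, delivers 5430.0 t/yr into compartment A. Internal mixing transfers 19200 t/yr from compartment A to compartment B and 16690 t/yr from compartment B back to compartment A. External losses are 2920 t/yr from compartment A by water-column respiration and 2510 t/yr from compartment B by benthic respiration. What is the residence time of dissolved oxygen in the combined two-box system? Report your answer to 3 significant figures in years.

17.8 yr

Residence time in the combined system uses the total inventory and the total *external* removal — internal exchanges between the two boxes cancel.
M_total = 22500 + 73900 = 96400 t.
ΣF_external_out = 2920 + 2510 = 5430.0 t/yr.
τ = M_total / ΣF_ext = 96400 / 5430.0 = 17.75 yr.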